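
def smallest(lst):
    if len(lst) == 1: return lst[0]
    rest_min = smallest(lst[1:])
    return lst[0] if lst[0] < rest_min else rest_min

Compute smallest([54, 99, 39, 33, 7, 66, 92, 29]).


smallest([54, 99, 39, 33, 7, 66, 92, 29]): compare 54 with smallest([99, 39, 33, 7, 66, 92, 29])
smallest([99, 39, 33, 7, 66, 92, 29]): compare 99 with smallest([39, 33, 7, 66, 92, 29])
smallest([39, 33, 7, 66, 92, 29]): compare 39 with smallest([33, 7, 66, 92, 29])
smallest([33, 7, 66, 92, 29]): compare 33 with smallest([7, 66, 92, 29])
smallest([7, 66, 92, 29]): compare 7 with smallest([66, 92, 29])
smallest([66, 92, 29]): compare 66 with smallest([92, 29])
smallest([92, 29]): compare 92 with smallest([29])
smallest([29]) = 29  (base case)
Compare 92 with 29 -> 29
Compare 66 with 29 -> 29
Compare 7 with 29 -> 7
Compare 33 with 7 -> 7
Compare 39 with 7 -> 7
Compare 99 with 7 -> 7
Compare 54 with 7 -> 7

7


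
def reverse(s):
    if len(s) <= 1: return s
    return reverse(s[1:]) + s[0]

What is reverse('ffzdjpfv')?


reverse('ffzdjpfv') = reverse('fzdjpfv') + 'f'
reverse('fzdjpfv') = reverse('zdjpfv') + 'f'
reverse('zdjpfv') = reverse('djpfv') + 'z'
reverse('djpfv') = reverse('jpfv') + 'd'
reverse('jpfv') = reverse('pfv') + 'j'
reverse('pfv') = reverse('fv') + 'p'
reverse('fv') = reverse('v') + 'f'
reverse('v') = 'v'  (base case)
Concatenating: 'v' + 'f' + 'p' + 'j' + 'd' + 'z' + 'f' + 'f' = 'vfpjdzff'

vfpjdzff


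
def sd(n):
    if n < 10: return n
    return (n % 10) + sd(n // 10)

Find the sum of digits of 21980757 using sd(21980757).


sd(21980757) = 7 + sd(2198075)
sd(2198075) = 5 + sd(219807)
sd(219807) = 7 + sd(21980)
sd(21980) = 0 + sd(2198)
sd(2198) = 8 + sd(219)
sd(219) = 9 + sd(21)
sd(21) = 1 + sd(2)
sd(2) = 2  (base case)
Total: 7 + 5 + 7 + 0 + 8 + 9 + 1 + 2 = 39

39


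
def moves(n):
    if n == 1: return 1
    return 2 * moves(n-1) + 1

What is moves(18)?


moves(18) = 2 * moves(17) + 1
moves(17) = 2 * moves(16) + 1
moves(16) = 2 * moves(15) + 1
moves(15) = 2 * moves(14) + 1
moves(14) = 2 * moves(13) + 1
moves(13) = 2 * moves(12) + 1
moves(12) = 2 * moves(11) + 1
moves(11) = 2 * moves(10) + 1
moves(10) = 2 * moves(9) + 1
moves(9) = 2 * moves(8) + 1
moves(8) = 2 * moves(7) + 1
moves(7) = 2 * moves(6) + 1
moves(6) = 2 * moves(5) + 1
moves(5) = 2 * moves(4) + 1
moves(4) = 2 * moves(3) + 1
moves(3) = 2 * moves(2) + 1
moves(2) = 2 * moves(1) + 1
moves(1) = 1  (base case)
moves(2) = 2 * 1 + 1 = 3
moves(3) = 2 * 3 + 1 = 7
moves(4) = 2 * 7 + 1 = 15
moves(5) = 2 * 15 + 1 = 31
moves(6) = 2 * 31 + 1 = 63
moves(7) = 2 * 63 + 1 = 127
moves(8) = 2 * 127 + 1 = 255
moves(9) = 2 * 255 + 1 = 511
moves(10) = 2 * 511 + 1 = 1023
moves(11) = 2 * 1023 + 1 = 2047
moves(12) = 2 * 2047 + 1 = 4095
moves(13) = 2 * 4095 + 1 = 8191
moves(14) = 2 * 8191 + 1 = 16383
moves(15) = 2 * 16383 + 1 = 32767
moves(16) = 2 * 32767 + 1 = 65535
moves(17) = 2 * 65535 + 1 = 131071
moves(18) = 2 * 131071 + 1 = 262143

262143


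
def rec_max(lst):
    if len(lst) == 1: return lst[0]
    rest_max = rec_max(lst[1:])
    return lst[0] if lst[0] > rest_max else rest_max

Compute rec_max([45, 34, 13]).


rec_max([45, 34, 13]): compare 45 with rec_max([34, 13])
rec_max([34, 13]): compare 34 with rec_max([13])
rec_max([13]) = 13  (base case)
Compare 34 with 13 -> 34
Compare 45 with 34 -> 45

45


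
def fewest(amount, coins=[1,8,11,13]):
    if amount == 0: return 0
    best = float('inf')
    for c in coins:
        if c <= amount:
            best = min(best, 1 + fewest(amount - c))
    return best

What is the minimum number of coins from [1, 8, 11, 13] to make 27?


Building up with DP:
fewest(0) = 0
fewest(1) = min(1+fewest(0)=1+0=1) = 1
fewest(2) = min(1+fewest(1)=1+1=2) = 2
fewest(3) = min(1+fewest(2)=1+2=3) = 3
fewest(4) = min(1+fewest(3)=1+3=4) = 4
fewest(5) = min(1+fewest(4)=1+4=5) = 5
fewest(6) = min(1+fewest(5)=1+5=6) = 6
fewest(7) = min(1+fewest(6)=1+6=7) = 7
fewest(8) = min(1+fewest(7)=1+7=8, 1+fewest(0)=1+0=1) = 1
fewest(9) = min(1+fewest(8)=1+1=2, 1+fewest(1)=1+1=2) = 2
fewest(10) = min(1+fewest(9)=1+2=3, 1+fewest(2)=1+2=3) = 3
fewest(11) = min(1+fewest(10)=1+3=4, 1+fewest(3)=1+3=4, 1+fewest(0)=1+0=1) = 1
fewest(12) = min(1+fewest(11)=1+1=2, 1+fewest(4)=1+4=5, 1+fewest(1)=1+1=2) = 2
fewest(13) = min(1+fewest(12)=1+2=3, 1+fewest(5)=1+5=6, 1+fewest(2)=1+2=3, 1+fewest(0)=1+0=1) = 1
fewest(14) = min(1+fewest(13)=1+1=2, 1+fewest(6)=1+6=7, 1+fewest(3)=1+3=4, 1+fewest(1)=1+1=2) = 2
fewest(15) = min(1+fewest(14)=1+2=3, 1+fewest(7)=1+7=8, 1+fewest(4)=1+4=5, 1+fewest(2)=1+2=3) = 3
fewest(16) = min(1+fewest(15)=1+3=4, 1+fewest(8)=1+1=2, 1+fewest(5)=1+5=6, 1+fewest(3)=1+3=4) = 2
fewest(17) = min(1+fewest(16)=1+2=3, 1+fewest(9)=1+2=3, 1+fewest(6)=1+6=7, 1+fewest(4)=1+4=5) = 3
fewest(18) = min(1+fewest(17)=1+3=4, 1+fewest(10)=1+3=4, 1+fewest(7)=1+7=8, 1+fewest(5)=1+5=6) = 4
fewest(19) = min(1+fewest(18)=1+4=5, 1+fewest(11)=1+1=2, 1+fewest(8)=1+1=2, 1+fewest(6)=1+6=7) = 2
fewest(20) = min(1+fewest(19)=1+2=3, 1+fewest(12)=1+2=3, 1+fewest(9)=1+2=3, 1+fewest(7)=1+7=8) = 3
fewest(21) = min(1+fewest(20)=1+3=4, 1+fewest(13)=1+1=2, 1+fewest(10)=1+3=4, 1+fewest(8)=1+1=2) = 2
fewest(22) = min(1+fewest(21)=1+2=3, 1+fewest(14)=1+2=3, 1+fewest(11)=1+1=2, 1+fewest(9)=1+2=3) = 2
fewest(23) = min(1+fewest(22)=1+2=3, 1+fewest(15)=1+3=4, 1+fewest(12)=1+2=3, 1+fewest(10)=1+3=4) = 3
fewest(24) = min(1+fewest(23)=1+3=4, 1+fewest(16)=1+2=3, 1+fewest(13)=1+1=2, 1+fewest(11)=1+1=2) = 2
fewest(25) = min(1+fewest(24)=1+2=3, 1+fewest(17)=1+3=4, 1+fewest(14)=1+2=3, 1+fewest(12)=1+2=3) = 3
fewest(26) = min(1+fewest(25)=1+3=4, 1+fewest(18)=1+4=5, 1+fewest(15)=1+3=4, 1+fewest(13)=1+1=2) = 2
fewest(27) = min(1+fewest(26)=1+2=3, 1+fewest(19)=1+2=3, 1+fewest(16)=1+2=3, 1+fewest(14)=1+2=3) = 3

3


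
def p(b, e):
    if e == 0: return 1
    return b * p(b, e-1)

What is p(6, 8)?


p(6, 8)
= 6 * p(6, 7)
= 6 * 6 * p(6, 6)
= 6 * 6 * 6 * p(6, 5)
= 6 * 6 * 6 * 6 * p(6, 4)
= 6 * 6 * 6 * 6 * 6 * p(6, 3)
= 6 * 6 * 6 * 6 * 6 * 6 * p(6, 2)
= 6 * 6 * 6 * 6 * 6 * 6 * 6 * p(6, 1)
= 6 * 6 * 6 * 6 * 6 * 6 * 6 * 6 * p(6, 0)
= 6 * 6 * 6 * 6 * 6 * 6 * 6 * 6 * 1
= 1679616

1679616


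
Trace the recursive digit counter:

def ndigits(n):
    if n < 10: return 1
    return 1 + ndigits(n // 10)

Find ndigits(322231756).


ndigits(322231756) = 1 + ndigits(32223175)
ndigits(32223175) = 1 + ndigits(3222317)
ndigits(3222317) = 1 + ndigits(322231)
ndigits(322231) = 1 + ndigits(32223)
ndigits(32223) = 1 + ndigits(3222)
ndigits(3222) = 1 + ndigits(322)
ndigits(322) = 1 + ndigits(32)
ndigits(32) = 1 + ndigits(3)
ndigits(3) = 1  (base case: 3 < 10)
Unwinding: 1 + 1 + 1 + 1 + 1 + 1 + 1 + 1 + 1 = 9

9


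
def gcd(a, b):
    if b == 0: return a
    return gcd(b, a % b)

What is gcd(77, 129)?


gcd(77, 129) = gcd(129, 77)
gcd(129, 77) = gcd(77, 52)
gcd(77, 52) = gcd(52, 25)
gcd(52, 25) = gcd(25, 2)
gcd(25, 2) = gcd(2, 1)
gcd(2, 1) = gcd(1, 0)
gcd(1, 0) = 1  (base case)

1


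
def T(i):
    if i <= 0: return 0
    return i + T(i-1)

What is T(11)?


T(11)
= 11 + 10 + 9 + 8 + 7 + 6 + 5 + 4 + 3 + 2 + 1 + T(0)
= 11 + 10 + 9 + 8 + 7 + 6 + 5 + 4 + 3 + 2 + 1 + 0
= 66

66


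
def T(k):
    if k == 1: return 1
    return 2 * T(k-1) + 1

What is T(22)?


T(22) = 2 * T(21) + 1
T(21) = 2 * T(20) + 1
T(20) = 2 * T(19) + 1
T(19) = 2 * T(18) + 1
T(18) = 2 * T(17) + 1
T(17) = 2 * T(16) + 1
T(16) = 2 * T(15) + 1
T(15) = 2 * T(14) + 1
T(14) = 2 * T(13) + 1
T(13) = 2 * T(12) + 1
T(12) = 2 * T(11) + 1
T(11) = 2 * T(10) + 1
T(10) = 2 * T(9) + 1
T(9) = 2 * T(8) + 1
T(8) = 2 * T(7) + 1
T(7) = 2 * T(6) + 1
T(6) = 2 * T(5) + 1
T(5) = 2 * T(4) + 1
T(4) = 2 * T(3) + 1
T(3) = 2 * T(2) + 1
T(2) = 2 * T(1) + 1
T(1) = 1  (base case)
T(2) = 2 * 1 + 1 = 3
T(3) = 2 * 3 + 1 = 7
T(4) = 2 * 7 + 1 = 15
T(5) = 2 * 15 + 1 = 31
T(6) = 2 * 31 + 1 = 63
T(7) = 2 * 63 + 1 = 127
T(8) = 2 * 127 + 1 = 255
T(9) = 2 * 255 + 1 = 511
T(10) = 2 * 511 + 1 = 1023
T(11) = 2 * 1023 + 1 = 2047
T(12) = 2 * 2047 + 1 = 4095
T(13) = 2 * 4095 + 1 = 8191
T(14) = 2 * 8191 + 1 = 16383
T(15) = 2 * 16383 + 1 = 32767
T(16) = 2 * 32767 + 1 = 65535
T(17) = 2 * 65535 + 1 = 131071
T(18) = 2 * 131071 + 1 = 262143
T(19) = 2 * 262143 + 1 = 524287
T(20) = 2 * 524287 + 1 = 1048575
T(21) = 2 * 1048575 + 1 = 2097151
T(22) = 2 * 2097151 + 1 = 4194303

4194303


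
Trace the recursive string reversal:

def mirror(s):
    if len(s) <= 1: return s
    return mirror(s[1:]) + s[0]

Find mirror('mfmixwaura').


mirror('mfmixwaura') = mirror('fmixwaura') + 'm'
mirror('fmixwaura') = mirror('mixwaura') + 'f'
mirror('mixwaura') = mirror('ixwaura') + 'm'
mirror('ixwaura') = mirror('xwaura') + 'i'
mirror('xwaura') = mirror('waura') + 'x'
mirror('waura') = mirror('aura') + 'w'
mirror('aura') = mirror('ura') + 'a'
mirror('ura') = mirror('ra') + 'u'
mirror('ra') = mirror('a') + 'r'
mirror('a') = 'a'  (base case)
Concatenating: 'a' + 'r' + 'u' + 'a' + 'w' + 'x' + 'i' + 'm' + 'f' + 'm' = 'aruawximfm'

aruawximfm


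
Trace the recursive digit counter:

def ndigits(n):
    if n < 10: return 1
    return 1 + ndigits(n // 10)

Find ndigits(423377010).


ndigits(423377010) = 1 + ndigits(42337701)
ndigits(42337701) = 1 + ndigits(4233770)
ndigits(4233770) = 1 + ndigits(423377)
ndigits(423377) = 1 + ndigits(42337)
ndigits(42337) = 1 + ndigits(4233)
ndigits(4233) = 1 + ndigits(423)
ndigits(423) = 1 + ndigits(42)
ndigits(42) = 1 + ndigits(4)
ndigits(4) = 1  (base case: 4 < 10)
Unwinding: 1 + 1 + 1 + 1 + 1 + 1 + 1 + 1 + 1 = 9

9


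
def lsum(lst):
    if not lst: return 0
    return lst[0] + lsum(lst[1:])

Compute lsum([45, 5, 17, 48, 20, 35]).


lsum([45, 5, 17, 48, 20, 35]) = 45 + lsum([5, 17, 48, 20, 35])
lsum([5, 17, 48, 20, 35]) = 5 + lsum([17, 48, 20, 35])
lsum([17, 48, 20, 35]) = 17 + lsum([48, 20, 35])
lsum([48, 20, 35]) = 48 + lsum([20, 35])
lsum([20, 35]) = 20 + lsum([35])
lsum([35]) = 35 + lsum([])
lsum([]) = 0  (base case)
Total: 45 + 5 + 17 + 48 + 20 + 35 + 0 = 170

170


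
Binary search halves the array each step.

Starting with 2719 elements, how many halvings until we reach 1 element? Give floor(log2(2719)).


2719 / 2 = 1359
1359 / 2 = 679
679 / 2 = 339
339 / 2 = 169
169 / 2 = 84
84 / 2 = 42
42 / 2 = 21
21 / 2 = 10
10 / 2 = 5
5 / 2 = 2
2 / 2 = 1
Reached 1 after 11 halvings

11


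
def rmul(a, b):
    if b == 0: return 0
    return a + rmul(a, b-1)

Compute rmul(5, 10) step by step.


rmul(5, 10) = 5 + rmul(5, 9)
rmul(5, 9) = 5 + rmul(5, 8)
rmul(5, 8) = 5 + rmul(5, 7)
rmul(5, 7) = 5 + rmul(5, 6)
rmul(5, 6) = 5 + rmul(5, 5)
rmul(5, 5) = 5 + rmul(5, 4)
rmul(5, 4) = 5 + rmul(5, 3)
rmul(5, 3) = 5 + rmul(5, 2)
rmul(5, 2) = 5 + rmul(5, 1)
rmul(5, 1) = 5 + rmul(5, 0)
rmul(5, 0) = 0  (base case)
Total: 5 + 5 + 5 + 5 + 5 + 5 + 5 + 5 + 5 + 5 + 0 = 50

50


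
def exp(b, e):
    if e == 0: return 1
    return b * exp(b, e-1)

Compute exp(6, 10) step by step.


exp(6, 10)
= 6 * exp(6, 9)
= 6 * 6 * exp(6, 8)
= 6 * 6 * 6 * exp(6, 7)
= 6 * 6 * 6 * 6 * exp(6, 6)
= 6 * 6 * 6 * 6 * 6 * exp(6, 5)
= 6 * 6 * 6 * 6 * 6 * 6 * exp(6, 4)
= 6 * 6 * 6 * 6 * 6 * 6 * 6 * exp(6, 3)
= 6 * 6 * 6 * 6 * 6 * 6 * 6 * 6 * exp(6, 2)
= 6 * 6 * 6 * 6 * 6 * 6 * 6 * 6 * 6 * exp(6, 1)
= 6 * 6 * 6 * 6 * 6 * 6 * 6 * 6 * 6 * 6 * exp(6, 0)
= 6 * 6 * 6 * 6 * 6 * 6 * 6 * 6 * 6 * 6 * 1
= 60466176

60466176


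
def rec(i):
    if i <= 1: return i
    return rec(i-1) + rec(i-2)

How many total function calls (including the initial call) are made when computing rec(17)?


Let C(n) = total calls for rec(n)
C(0) = 1, C(1) = 1
C(2) = 1 + C(1) + C(0) = 1 + 1 + 1 = 3
C(3) = 1 + C(2) + C(1) = 1 + 3 + 1 = 5
C(4) = 1 + C(3) + C(2) = 1 + 5 + 3 = 9
C(5) = 1 + C(4) + C(3) = 1 + 9 + 5 = 15
C(6) = 1 + C(5) + C(4) = 1 + 15 + 9 = 25
C(7) = 1 + C(6) + C(5) = 1 + 25 + 15 = 41
C(8) = 1 + C(7) + C(6) = 1 + 41 + 25 = 67
C(9) = 1 + C(8) + C(7) = 1 + 67 + 41 = 109
C(10) = 1 + C(9) + C(8) = 1 + 109 + 67 = 177
C(11) = 1 + C(10) + C(9) = 1 + 177 + 109 = 287
C(12) = 1 + C(11) + C(10) = 1 + 287 + 177 = 465
C(13) = 1 + C(12) + C(11) = 1 + 465 + 287 = 753
C(14) = 1 + C(13) + C(12) = 1 + 753 + 465 = 1219
C(15) = 1 + C(14) + C(13) = 1 + 1219 + 753 = 1973
C(16) = 1 + C(15) + C(14) = 1 + 1973 + 1219 = 3193
C(17) = 1 + C(16) + C(15) = 1 + 3193 + 1973 = 5167

5167


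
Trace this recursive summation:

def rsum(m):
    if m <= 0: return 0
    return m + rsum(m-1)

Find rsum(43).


rsum(43)
= 43 + 42 + 41 + 40 + 39 + 38 + 37 + 36 + 35 + 34 + 33 + 32 + 31 + 30 + 29 + 28 + 27 + 26 + 25 + 24 + 23 + 22 + 21 + 20 + 19 + 18 + 17 + 16 + 15 + 14 + 13 + 12 + 11 + 10 + 9 + 8 + 7 + 6 + 5 + 4 + 3 + 2 + 1 + rsum(0)
= 43 + 42 + 41 + 40 + 39 + 38 + 37 + 36 + 35 + 34 + 33 + 32 + 31 + 30 + 29 + 28 + 27 + 26 + 25 + 24 + 23 + 22 + 21 + 20 + 19 + 18 + 17 + 16 + 15 + 14 + 13 + 12 + 11 + 10 + 9 + 8 + 7 + 6 + 5 + 4 + 3 + 2 + 1 + 0
= 946

946


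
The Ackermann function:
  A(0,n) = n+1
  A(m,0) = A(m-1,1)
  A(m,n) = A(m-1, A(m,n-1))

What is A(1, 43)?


A(1, 43) = A(0, A(1, 42))
  A(1, 42) = A(0, A(1, 41))
    A(1, 41) = A(0, A(1, 40))
      A(1, 40) = A(0, A(1, 39))
        A(1, 39) = A(0, A(1, 38))
          A(1, 38) = A(0, A(1, 37))
          A(1, 37) = A(0, A(1, 36))
          A(1, 36) = A(0, A(1, 35))
          A(1, 35) = A(0, A(1, 34))
          A(1, 34) = A(0, A(1, 33))
          A(1, 33) = A(0, A(1, 32))
          A(1, 32) = A(0, A(1, 31))
          A(1, 31) = A(0, A(1, 30))
          A(1, 30) = A(0, A(1, 29))
          A(1, 29) = A(0, A(1, 28))
          A(1, 28) = A(0, A(1, 27))
          A(1, 27) = A(0, A(1, 26))
          A(1, 26) = A(0, A(1, 25))
          A(1, 25) = A(0, A(1, 24))
          A(1, 24) = A(0, A(1, 23))
          A(1, 23) = A(0, A(1, 22))
          A(1, 22) = A(0, A(1, 21))
          A(1, 21) = A(0, A(1, 20))
          A(1, 20) = A(0, A(1, 19))
          A(1, 19) = A(0, A(1, 18))
... (trace truncated)
Result: A(1, 43) = 45

45


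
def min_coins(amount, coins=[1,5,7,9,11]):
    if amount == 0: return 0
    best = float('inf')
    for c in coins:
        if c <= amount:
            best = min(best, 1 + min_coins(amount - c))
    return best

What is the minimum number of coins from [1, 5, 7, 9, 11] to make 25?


Building up with DP:
min_coins(0) = 0
min_coins(1) = min(1+min_coins(0)=1+0=1) = 1
min_coins(2) = min(1+min_coins(1)=1+1=2) = 2
min_coins(3) = min(1+min_coins(2)=1+2=3) = 3
min_coins(4) = min(1+min_coins(3)=1+3=4) = 4
min_coins(5) = min(1+min_coins(4)=1+4=5, 1+min_coins(0)=1+0=1) = 1
min_coins(6) = min(1+min_coins(5)=1+1=2, 1+min_coins(1)=1+1=2) = 2
min_coins(7) = min(1+min_coins(6)=1+2=3, 1+min_coins(2)=1+2=3, 1+min_coins(0)=1+0=1) = 1
min_coins(8) = min(1+min_coins(7)=1+1=2, 1+min_coins(3)=1+3=4, 1+min_coins(1)=1+1=2) = 2
min_coins(9) = min(1+min_coins(8)=1+2=3, 1+min_coins(4)=1+4=5, 1+min_coins(2)=1+2=3, 1+min_coins(0)=1+0=1) = 1
min_coins(10) = min(1+min_coins(9)=1+1=2, 1+min_coins(5)=1+1=2, 1+min_coins(3)=1+3=4, 1+min_coins(1)=1+1=2) = 2
min_coins(11) = min(1+min_coins(10)=1+2=3, 1+min_coins(6)=1+2=3, 1+min_coins(4)=1+4=5, 1+min_coins(2)=1+2=3, 1+min_coins(0)=1+0=1) = 1
min_coins(12) = min(1+min_coins(11)=1+1=2, 1+min_coins(7)=1+1=2, 1+min_coins(5)=1+1=2, 1+min_coins(3)=1+3=4, 1+min_coins(1)=1+1=2) = 2
min_coins(13) = min(1+min_coins(12)=1+2=3, 1+min_coins(8)=1+2=3, 1+min_coins(6)=1+2=3, 1+min_coins(4)=1+4=5, 1+min_coins(2)=1+2=3) = 3
min_coins(14) = min(1+min_coins(13)=1+3=4, 1+min_coins(9)=1+1=2, 1+min_coins(7)=1+1=2, 1+min_coins(5)=1+1=2, 1+min_coins(3)=1+3=4) = 2
min_coins(15) = min(1+min_coins(14)=1+2=3, 1+min_coins(10)=1+2=3, 1+min_coins(8)=1+2=3, 1+min_coins(6)=1+2=3, 1+min_coins(4)=1+4=5) = 3
min_coins(16) = min(1+min_coins(15)=1+3=4, 1+min_coins(11)=1+1=2, 1+min_coins(9)=1+1=2, 1+min_coins(7)=1+1=2, 1+min_coins(5)=1+1=2) = 2
min_coins(17) = min(1+min_coins(16)=1+2=3, 1+min_coins(12)=1+2=3, 1+min_coins(10)=1+2=3, 1+min_coins(8)=1+2=3, 1+min_coins(6)=1+2=3) = 3
min_coins(18) = min(1+min_coins(17)=1+3=4, 1+min_coins(13)=1+3=4, 1+min_coins(11)=1+1=2, 1+min_coins(9)=1+1=2, 1+min_coins(7)=1+1=2) = 2
min_coins(19) = min(1+min_coins(18)=1+2=3, 1+min_coins(14)=1+2=3, 1+min_coins(12)=1+2=3, 1+min_coins(10)=1+2=3, 1+min_coins(8)=1+2=3) = 3
min_coins(20) = min(1+min_coins(19)=1+3=4, 1+min_coins(15)=1+3=4, 1+min_coins(13)=1+3=4, 1+min_coins(11)=1+1=2, 1+min_coins(9)=1+1=2) = 2
min_coins(21) = min(1+min_coins(20)=1+2=3, 1+min_coins(16)=1+2=3, 1+min_coins(14)=1+2=3, 1+min_coins(12)=1+2=3, 1+min_coins(10)=1+2=3) = 3
min_coins(22) = min(1+min_coins(21)=1+3=4, 1+min_coins(17)=1+3=4, 1+min_coins(15)=1+3=4, 1+min_coins(13)=1+3=4, 1+min_coins(11)=1+1=2) = 2
min_coins(23) = min(1+min_coins(22)=1+2=3, 1+min_coins(18)=1+2=3, 1+min_coins(16)=1+2=3, 1+min_coins(14)=1+2=3, 1+min_coins(12)=1+2=3) = 3
min_coins(24) = min(1+min_coins(23)=1+3=4, 1+min_coins(19)=1+3=4, 1+min_coins(17)=1+3=4, 1+min_coins(15)=1+3=4, 1+min_coins(13)=1+3=4) = 4
min_coins(25) = min(1+min_coins(24)=1+4=5, 1+min_coins(20)=1+2=3, 1+min_coins(18)=1+2=3, 1+min_coins(16)=1+2=3, 1+min_coins(14)=1+2=3) = 3

3


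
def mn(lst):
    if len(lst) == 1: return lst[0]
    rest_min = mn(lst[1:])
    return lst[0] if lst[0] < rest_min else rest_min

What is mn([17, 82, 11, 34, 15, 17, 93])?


mn([17, 82, 11, 34, 15, 17, 93]): compare 17 with mn([82, 11, 34, 15, 17, 93])
mn([82, 11, 34, 15, 17, 93]): compare 82 with mn([11, 34, 15, 17, 93])
mn([11, 34, 15, 17, 93]): compare 11 with mn([34, 15, 17, 93])
mn([34, 15, 17, 93]): compare 34 with mn([15, 17, 93])
mn([15, 17, 93]): compare 15 with mn([17, 93])
mn([17, 93]): compare 17 with mn([93])
mn([93]) = 93  (base case)
Compare 17 with 93 -> 17
Compare 15 with 17 -> 15
Compare 34 with 15 -> 15
Compare 11 with 15 -> 11
Compare 82 with 11 -> 11
Compare 17 with 11 -> 11

11


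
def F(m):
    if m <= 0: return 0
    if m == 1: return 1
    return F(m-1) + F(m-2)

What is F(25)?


Computing F(25) bottom-up:
F(0) = 0
F(1) = 1
F(2) = F(1) + F(0) = 1 + 0 = 1
F(3) = F(2) + F(1) = 1 + 1 = 2
F(4) = F(3) + F(2) = 2 + 1 = 3
F(5) = F(4) + F(3) = 3 + 2 = 5
F(6) = F(5) + F(4) = 5 + 3 = 8
F(7) = F(6) + F(5) = 8 + 5 = 13
F(8) = F(7) + F(6) = 13 + 8 = 21
F(9) = F(8) + F(7) = 21 + 13 = 34
F(10) = F(9) + F(8) = 34 + 21 = 55
F(11) = F(10) + F(9) = 55 + 34 = 89
F(12) = F(11) + F(10) = 89 + 55 = 144
F(13) = F(12) + F(11) = 144 + 89 = 233
F(14) = F(13) + F(12) = 233 + 144 = 377
F(15) = F(14) + F(13) = 377 + 233 = 610
F(16) = F(15) + F(14) = 610 + 377 = 987
F(17) = F(16) + F(15) = 987 + 610 = 1597
F(18) = F(17) + F(16) = 1597 + 987 = 2584
F(19) = F(18) + F(17) = 2584 + 1597 = 4181
F(20) = F(19) + F(18) = 4181 + 2584 = 6765
F(21) = F(20) + F(19) = 6765 + 4181 = 10946
F(22) = F(21) + F(20) = 10946 + 6765 = 17711
F(23) = F(22) + F(21) = 17711 + 10946 = 28657
F(24) = F(23) + F(22) = 28657 + 17711 = 46368
F(25) = F(24) + F(23) = 46368 + 28657 = 75025

75025


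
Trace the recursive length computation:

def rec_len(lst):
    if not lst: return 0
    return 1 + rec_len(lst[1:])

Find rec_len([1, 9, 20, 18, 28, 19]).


rec_len([1, 9, 20, 18, 28, 19]) = 1 + rec_len([9, 20, 18, 28, 19])
rec_len([9, 20, 18, 28, 19]) = 1 + rec_len([20, 18, 28, 19])
rec_len([20, 18, 28, 19]) = 1 + rec_len([18, 28, 19])
rec_len([18, 28, 19]) = 1 + rec_len([28, 19])
rec_len([28, 19]) = 1 + rec_len([19])
rec_len([19]) = 1 + rec_len([])
rec_len([]) = 0  (base case)
Unwinding: 1 + 1 + 1 + 1 + 1 + 1 + 0 = 6

6


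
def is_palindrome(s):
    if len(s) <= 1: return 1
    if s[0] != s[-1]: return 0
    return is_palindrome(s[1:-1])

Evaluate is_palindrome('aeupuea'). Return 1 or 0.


is_palindrome('aeupuea'): s[0]='a' == s[-1]='a' -> check is_palindrome('eupue')
is_palindrome('eupue'): s[0]='e' == s[-1]='e' -> check is_palindrome('upu')
is_palindrome('upu'): s[0]='u' == s[-1]='u' -> check is_palindrome('p')
is_palindrome('p'): len <= 1 -> return 1  (base case)
Result: 1 (palindrome)

1


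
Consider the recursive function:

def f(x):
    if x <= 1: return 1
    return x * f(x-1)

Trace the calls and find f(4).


f(4)
= 4 * f(3)
= 4 * 3 * f(2)
= 4 * 3 * 2 * f(1)
= 4 * 3 * 2 * 1
= 24

24


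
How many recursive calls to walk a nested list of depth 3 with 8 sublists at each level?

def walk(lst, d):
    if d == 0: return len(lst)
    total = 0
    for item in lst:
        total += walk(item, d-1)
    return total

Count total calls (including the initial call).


At depth 0 (root): 1 call
At depth 1: each of 1 parents calls walk on 8 children = 8 calls
At depth 2: each of 8 parents calls walk on 8 children = 64 calls
At depth 3: each of 64 parents calls walk on 8 children = 512 calls
Total: 1 + 8 + 64 + 512 = 585

585


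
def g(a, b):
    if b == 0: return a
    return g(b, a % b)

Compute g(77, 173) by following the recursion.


g(77, 173) = g(173, 77)
g(173, 77) = g(77, 19)
g(77, 19) = g(19, 1)
g(19, 1) = g(1, 0)
g(1, 0) = 1  (base case)

1


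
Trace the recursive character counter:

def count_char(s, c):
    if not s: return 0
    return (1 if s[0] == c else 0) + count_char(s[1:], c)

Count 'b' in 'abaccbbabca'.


s[0]='a' != 'b' -> 0
s[0]='b' == 'b' -> 1
s[0]='a' != 'b' -> 0
s[0]='c' != 'b' -> 0
s[0]='c' != 'b' -> 0
s[0]='b' == 'b' -> 1
s[0]='b' == 'b' -> 1
s[0]='a' != 'b' -> 0
s[0]='b' == 'b' -> 1
s[0]='c' != 'b' -> 0
s[0]='a' != 'b' -> 0
Sum: 0 + 1 + 0 + 0 + 0 + 1 + 1 + 0 + 1 + 0 + 0 = 4

4


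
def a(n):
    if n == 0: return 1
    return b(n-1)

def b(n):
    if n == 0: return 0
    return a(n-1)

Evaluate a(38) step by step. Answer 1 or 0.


a(38) = b(37)
b(37) = a(36)
a(36) = b(35)
b(35) = a(34)
a(34) = b(33)
b(33) = a(32)
a(32) = b(31)
b(31) = a(30)
a(30) = b(29)
b(29) = a(28)
a(28) = b(27)
b(27) = a(26)
a(26) = b(25)
b(25) = a(24)
a(24) = b(23)
b(23) = a(22)
a(22) = b(21)
b(21) = a(20)
a(20) = b(19)
b(19) = a(18)
a(18) = b(17)
b(17) = a(16)
a(16) = b(15)
b(15) = a(14)
a(14) = b(13)
b(13) = a(12)
a(12) = b(11)
b(11) = a(10)
a(10) = b(9)
b(9) = a(8)
a(8) = b(7)
b(7) = a(6)
a(6) = b(5)
b(5) = a(4)
a(4) = b(3)
b(3) = a(2)
a(2) = b(1)
b(1) = a(0)
a(0) = 1  (base case)
Result: 1

1


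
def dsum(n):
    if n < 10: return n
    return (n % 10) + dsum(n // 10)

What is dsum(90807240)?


dsum(90807240) = 0 + dsum(9080724)
dsum(9080724) = 4 + dsum(908072)
dsum(908072) = 2 + dsum(90807)
dsum(90807) = 7 + dsum(9080)
dsum(9080) = 0 + dsum(908)
dsum(908) = 8 + dsum(90)
dsum(90) = 0 + dsum(9)
dsum(9) = 9  (base case)
Total: 0 + 4 + 2 + 7 + 0 + 8 + 0 + 9 = 30

30


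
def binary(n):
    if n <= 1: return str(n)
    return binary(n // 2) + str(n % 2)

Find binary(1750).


binary(1750) = binary(875) + '0'
binary(875) = binary(437) + '1'
binary(437) = binary(218) + '1'
binary(218) = binary(109) + '0'
binary(109) = binary(54) + '1'
binary(54) = binary(27) + '0'
binary(27) = binary(13) + '1'
binary(13) = binary(6) + '1'
binary(6) = binary(3) + '0'
binary(3) = binary(1) + '1'
binary(1) = '1'  (base case)
Concatenating: '1' + '1' + '0' + '1' + '1' + '0' + '1' + '0' + '1' + '1' + '0' = '11011010110'

11011010110


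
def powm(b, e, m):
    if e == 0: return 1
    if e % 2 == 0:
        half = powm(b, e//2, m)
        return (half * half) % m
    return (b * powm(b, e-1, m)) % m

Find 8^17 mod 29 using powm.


powm(8, 17, 29): e is odd, compute powm(8, 16, 29)
  powm(8, 16, 29): e is even, compute powm(8, 8, 29)
    powm(8, 8, 29): e is even, compute powm(8, 4, 29)
      powm(8, 4, 29): e is even, compute powm(8, 2, 29)
        powm(8, 2, 29): e is even, compute powm(8, 1, 29)
          powm(8, 1, 29): e is odd, compute powm(8, 0, 29)
          powm(8, 0, 29) = 1
          (8 * 1) % 29 = 8
        half=8, (8*8) % 29 = 6
      half=6, (6*6) % 29 = 7
    half=7, (7*7) % 29 = 20
  half=20, (20*20) % 29 = 23
(8 * 23) % 29 = 10

10


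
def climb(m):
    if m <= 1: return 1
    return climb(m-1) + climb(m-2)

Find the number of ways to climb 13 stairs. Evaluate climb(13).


Building up from base cases:
climb(0) = 1
climb(1) = 1
climb(2) = climb(1) + climb(0) = 1 + 1 = 2
climb(3) = climb(2) + climb(1) = 2 + 1 = 3
climb(4) = climb(3) + climb(2) = 3 + 2 = 5
climb(5) = climb(4) + climb(3) = 5 + 3 = 8
climb(6) = climb(5) + climb(4) = 8 + 5 = 13
climb(7) = climb(6) + climb(5) = 13 + 8 = 21
climb(8) = climb(7) + climb(6) = 21 + 13 = 34
climb(9) = climb(8) + climb(7) = 34 + 21 = 55
climb(10) = climb(9) + climb(8) = 55 + 34 = 89
climb(11) = climb(10) + climb(9) = 89 + 55 = 144
climb(12) = climb(11) + climb(10) = 144 + 89 = 233
climb(13) = climb(12) + climb(11) = 233 + 144 = 377

377


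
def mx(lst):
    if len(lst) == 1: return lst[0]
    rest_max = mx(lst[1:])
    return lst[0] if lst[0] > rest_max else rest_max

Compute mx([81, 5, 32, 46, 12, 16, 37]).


mx([81, 5, 32, 46, 12, 16, 37]): compare 81 with mx([5, 32, 46, 12, 16, 37])
mx([5, 32, 46, 12, 16, 37]): compare 5 with mx([32, 46, 12, 16, 37])
mx([32, 46, 12, 16, 37]): compare 32 with mx([46, 12, 16, 37])
mx([46, 12, 16, 37]): compare 46 with mx([12, 16, 37])
mx([12, 16, 37]): compare 12 with mx([16, 37])
mx([16, 37]): compare 16 with mx([37])
mx([37]) = 37  (base case)
Compare 16 with 37 -> 37
Compare 12 with 37 -> 37
Compare 46 with 37 -> 46
Compare 32 with 46 -> 46
Compare 5 with 46 -> 46
Compare 81 with 46 -> 81

81


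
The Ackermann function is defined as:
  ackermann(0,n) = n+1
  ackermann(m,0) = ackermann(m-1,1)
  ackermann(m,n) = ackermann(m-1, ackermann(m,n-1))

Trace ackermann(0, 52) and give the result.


ackermann(0, 52) = 53
Result: ackermann(0, 52) = 53

53


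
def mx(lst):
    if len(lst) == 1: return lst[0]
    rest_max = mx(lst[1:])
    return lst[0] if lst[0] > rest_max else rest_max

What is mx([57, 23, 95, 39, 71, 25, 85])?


mx([57, 23, 95, 39, 71, 25, 85]): compare 57 with mx([23, 95, 39, 71, 25, 85])
mx([23, 95, 39, 71, 25, 85]): compare 23 with mx([95, 39, 71, 25, 85])
mx([95, 39, 71, 25, 85]): compare 95 with mx([39, 71, 25, 85])
mx([39, 71, 25, 85]): compare 39 with mx([71, 25, 85])
mx([71, 25, 85]): compare 71 with mx([25, 85])
mx([25, 85]): compare 25 with mx([85])
mx([85]) = 85  (base case)
Compare 25 with 85 -> 85
Compare 71 with 85 -> 85
Compare 39 with 85 -> 85
Compare 95 with 85 -> 95
Compare 23 with 95 -> 95
Compare 57 with 95 -> 95

95


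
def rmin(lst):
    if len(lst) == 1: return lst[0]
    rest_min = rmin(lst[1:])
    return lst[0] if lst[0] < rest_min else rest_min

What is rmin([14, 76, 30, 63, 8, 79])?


rmin([14, 76, 30, 63, 8, 79]): compare 14 with rmin([76, 30, 63, 8, 79])
rmin([76, 30, 63, 8, 79]): compare 76 with rmin([30, 63, 8, 79])
rmin([30, 63, 8, 79]): compare 30 with rmin([63, 8, 79])
rmin([63, 8, 79]): compare 63 with rmin([8, 79])
rmin([8, 79]): compare 8 with rmin([79])
rmin([79]) = 79  (base case)
Compare 8 with 79 -> 8
Compare 63 with 8 -> 8
Compare 30 with 8 -> 8
Compare 76 with 8 -> 8
Compare 14 with 8 -> 8

8


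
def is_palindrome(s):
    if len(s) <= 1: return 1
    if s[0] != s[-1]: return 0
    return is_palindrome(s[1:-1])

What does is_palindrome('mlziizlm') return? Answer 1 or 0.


is_palindrome('mlziizlm'): s[0]='m' == s[-1]='m' -> check is_palindrome('lziizl')
is_palindrome('lziizl'): s[0]='l' == s[-1]='l' -> check is_palindrome('ziiz')
is_palindrome('ziiz'): s[0]='z' == s[-1]='z' -> check is_palindrome('ii')
is_palindrome('ii'): s[0]='i' == s[-1]='i' -> check is_palindrome('')
is_palindrome(''): len <= 1 -> return 1  (base case)
Result: 1 (palindrome)

1


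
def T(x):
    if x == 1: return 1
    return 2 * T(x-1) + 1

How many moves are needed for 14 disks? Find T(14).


T(14) = 2 * T(13) + 1
T(13) = 2 * T(12) + 1
T(12) = 2 * T(11) + 1
T(11) = 2 * T(10) + 1
T(10) = 2 * T(9) + 1
T(9) = 2 * T(8) + 1
T(8) = 2 * T(7) + 1
T(7) = 2 * T(6) + 1
T(6) = 2 * T(5) + 1
T(5) = 2 * T(4) + 1
T(4) = 2 * T(3) + 1
T(3) = 2 * T(2) + 1
T(2) = 2 * T(1) + 1
T(1) = 1  (base case)
T(2) = 2 * 1 + 1 = 3
T(3) = 2 * 3 + 1 = 7
T(4) = 2 * 7 + 1 = 15
T(5) = 2 * 15 + 1 = 31
T(6) = 2 * 31 + 1 = 63
T(7) = 2 * 63 + 1 = 127
T(8) = 2 * 127 + 1 = 255
T(9) = 2 * 255 + 1 = 511
T(10) = 2 * 511 + 1 = 1023
T(11) = 2 * 1023 + 1 = 2047
T(12) = 2 * 2047 + 1 = 4095
T(13) = 2 * 4095 + 1 = 8191
T(14) = 2 * 8191 + 1 = 16383

16383


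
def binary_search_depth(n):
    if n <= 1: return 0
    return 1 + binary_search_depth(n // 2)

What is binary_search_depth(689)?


689 / 2 = 344
344 / 2 = 172
172 / 2 = 86
86 / 2 = 43
43 / 2 = 21
21 / 2 = 10
10 / 2 = 5
5 / 2 = 2
2 / 2 = 1
Reached 1 after 9 halvings

9


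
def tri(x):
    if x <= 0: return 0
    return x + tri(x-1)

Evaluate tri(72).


tri(72)
= 72 + 71 + 70 + 69 + 68 + 67 + 66 + 65 + 64 + 63 + 62 + 61 + 60 + 59 + 58 + 57 + 56 + 55 + 54 + 53 + 52 + 51 + 50 + 49 + 48 + 47 + 46 + 45 + 44 + 43 + 42 + 41 + 40 + 39 + 38 + 37 + 36 + 35 + 34 + 33 + 32 + 31 + 30 + 29 + 28 + 27 + 26 + 25 + 24 + 23 + 22 + 21 + 20 + 19 + 18 + 17 + 16 + 15 + 14 + 13 + 12 + 11 + 10 + 9 + 8 + 7 + 6 + 5 + 4 + 3 + 2 + 1 + tri(0)
= 72 + 71 + 70 + 69 + 68 + 67 + 66 + 65 + 64 + 63 + 62 + 61 + 60 + 59 + 58 + 57 + 56 + 55 + 54 + 53 + 52 + 51 + 50 + 49 + 48 + 47 + 46 + 45 + 44 + 43 + 42 + 41 + 40 + 39 + 38 + 37 + 36 + 35 + 34 + 33 + 32 + 31 + 30 + 29 + 28 + 27 + 26 + 25 + 24 + 23 + 22 + 21 + 20 + 19 + 18 + 17 + 16 + 15 + 14 + 13 + 12 + 11 + 10 + 9 + 8 + 7 + 6 + 5 + 4 + 3 + 2 + 1 + 0
= 2628

2628


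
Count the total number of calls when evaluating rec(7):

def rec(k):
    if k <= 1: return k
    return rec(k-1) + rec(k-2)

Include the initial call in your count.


Let C(n) = total calls for rec(n)
C(0) = 1, C(1) = 1
C(2) = 1 + C(1) + C(0) = 1 + 1 + 1 = 3
C(3) = 1 + C(2) + C(1) = 1 + 3 + 1 = 5
C(4) = 1 + C(3) + C(2) = 1 + 5 + 3 = 9
C(5) = 1 + C(4) + C(3) = 1 + 9 + 5 = 15
C(6) = 1 + C(5) + C(4) = 1 + 15 + 9 = 25
C(7) = 1 + C(6) + C(5) = 1 + 25 + 15 = 41

41


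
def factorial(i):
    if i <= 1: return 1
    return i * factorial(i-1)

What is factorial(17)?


factorial(17)
= 17 * factorial(16)
= 17 * 16 * factorial(15)
= 17 * 16 * 15 * factorial(14)
= 17 * 16 * 15 * 14 * factorial(13)
= 17 * 16 * 15 * 14 * 13 * factorial(12)
= 17 * 16 * 15 * 14 * 13 * 12 * factorial(11)
= 17 * 16 * 15 * 14 * 13 * 12 * 11 * factorial(10)
= 17 * 16 * 15 * 14 * 13 * 12 * 11 * 10 * factorial(9)
= 17 * 16 * 15 * 14 * 13 * 12 * 11 * 10 * 9 * factorial(8)
= 17 * 16 * 15 * 14 * 13 * 12 * 11 * 10 * 9 * 8 * factorial(7)
= 17 * 16 * 15 * 14 * 13 * 12 * 11 * 10 * 9 * 8 * 7 * factorial(6)
= 17 * 16 * 15 * 14 * 13 * 12 * 11 * 10 * 9 * 8 * 7 * 6 * factorial(5)
= 17 * 16 * 15 * 14 * 13 * 12 * 11 * 10 * 9 * 8 * 7 * 6 * 5 * factorial(4)
= 17 * 16 * 15 * 14 * 13 * 12 * 11 * 10 * 9 * 8 * 7 * 6 * 5 * 4 * factorial(3)
= 17 * 16 * 15 * 14 * 13 * 12 * 11 * 10 * 9 * 8 * 7 * 6 * 5 * 4 * 3 * factorial(2)
= 17 * 16 * 15 * 14 * 13 * 12 * 11 * 10 * 9 * 8 * 7 * 6 * 5 * 4 * 3 * 2 * factorial(1)
= 17 * 16 * 15 * 14 * 13 * 12 * 11 * 10 * 9 * 8 * 7 * 6 * 5 * 4 * 3 * 2 * 1
= 355687428096000

355687428096000


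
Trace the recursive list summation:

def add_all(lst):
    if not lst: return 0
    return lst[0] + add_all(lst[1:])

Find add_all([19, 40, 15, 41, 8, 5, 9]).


add_all([19, 40, 15, 41, 8, 5, 9]) = 19 + add_all([40, 15, 41, 8, 5, 9])
add_all([40, 15, 41, 8, 5, 9]) = 40 + add_all([15, 41, 8, 5, 9])
add_all([15, 41, 8, 5, 9]) = 15 + add_all([41, 8, 5, 9])
add_all([41, 8, 5, 9]) = 41 + add_all([8, 5, 9])
add_all([8, 5, 9]) = 8 + add_all([5, 9])
add_all([5, 9]) = 5 + add_all([9])
add_all([9]) = 9 + add_all([])
add_all([]) = 0  (base case)
Total: 19 + 40 + 15 + 41 + 8 + 5 + 9 + 0 = 137

137


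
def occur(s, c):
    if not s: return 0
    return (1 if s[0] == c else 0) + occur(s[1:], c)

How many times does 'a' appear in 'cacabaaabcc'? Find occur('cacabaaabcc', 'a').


s[0]='c' != 'a' -> 0
s[0]='a' == 'a' -> 1
s[0]='c' != 'a' -> 0
s[0]='a' == 'a' -> 1
s[0]='b' != 'a' -> 0
s[0]='a' == 'a' -> 1
s[0]='a' == 'a' -> 1
s[0]='a' == 'a' -> 1
s[0]='b' != 'a' -> 0
s[0]='c' != 'a' -> 0
s[0]='c' != 'a' -> 0
Sum: 0 + 1 + 0 + 1 + 0 + 1 + 1 + 1 + 0 + 0 + 0 = 5

5


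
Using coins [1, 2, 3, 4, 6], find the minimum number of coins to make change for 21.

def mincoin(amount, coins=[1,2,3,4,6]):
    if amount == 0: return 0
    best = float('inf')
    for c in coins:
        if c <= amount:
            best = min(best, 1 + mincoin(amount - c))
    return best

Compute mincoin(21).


Building up with DP:
mincoin(0) = 0
mincoin(1) = min(1+mincoin(0)=1+0=1) = 1
mincoin(2) = min(1+mincoin(1)=1+1=2, 1+mincoin(0)=1+0=1) = 1
mincoin(3) = min(1+mincoin(2)=1+1=2, 1+mincoin(1)=1+1=2, 1+mincoin(0)=1+0=1) = 1
mincoin(4) = min(1+mincoin(3)=1+1=2, 1+mincoin(2)=1+1=2, 1+mincoin(1)=1+1=2, 1+mincoin(0)=1+0=1) = 1
mincoin(5) = min(1+mincoin(4)=1+1=2, 1+mincoin(3)=1+1=2, 1+mincoin(2)=1+1=2, 1+mincoin(1)=1+1=2) = 2
mincoin(6) = min(1+mincoin(5)=1+2=3, 1+mincoin(4)=1+1=2, 1+mincoin(3)=1+1=2, 1+mincoin(2)=1+1=2, 1+mincoin(0)=1+0=1) = 1
mincoin(7) = min(1+mincoin(6)=1+1=2, 1+mincoin(5)=1+2=3, 1+mincoin(4)=1+1=2, 1+mincoin(3)=1+1=2, 1+mincoin(1)=1+1=2) = 2
mincoin(8) = min(1+mincoin(7)=1+2=3, 1+mincoin(6)=1+1=2, 1+mincoin(5)=1+2=3, 1+mincoin(4)=1+1=2, 1+mincoin(2)=1+1=2) = 2
mincoin(9) = min(1+mincoin(8)=1+2=3, 1+mincoin(7)=1+2=3, 1+mincoin(6)=1+1=2, 1+mincoin(5)=1+2=3, 1+mincoin(3)=1+1=2) = 2
mincoin(10) = min(1+mincoin(9)=1+2=3, 1+mincoin(8)=1+2=3, 1+mincoin(7)=1+2=3, 1+mincoin(6)=1+1=2, 1+mincoin(4)=1+1=2) = 2
mincoin(11) = min(1+mincoin(10)=1+2=3, 1+mincoin(9)=1+2=3, 1+mincoin(8)=1+2=3, 1+mincoin(7)=1+2=3, 1+mincoin(5)=1+2=3) = 3
mincoin(12) = min(1+mincoin(11)=1+3=4, 1+mincoin(10)=1+2=3, 1+mincoin(9)=1+2=3, 1+mincoin(8)=1+2=3, 1+mincoin(6)=1+1=2) = 2
mincoin(13) = min(1+mincoin(12)=1+2=3, 1+mincoin(11)=1+3=4, 1+mincoin(10)=1+2=3, 1+mincoin(9)=1+2=3, 1+mincoin(7)=1+2=3) = 3
mincoin(14) = min(1+mincoin(13)=1+3=4, 1+mincoin(12)=1+2=3, 1+mincoin(11)=1+3=4, 1+mincoin(10)=1+2=3, 1+mincoin(8)=1+2=3) = 3
mincoin(15) = min(1+mincoin(14)=1+3=4, 1+mincoin(13)=1+3=4, 1+mincoin(12)=1+2=3, 1+mincoin(11)=1+3=4, 1+mincoin(9)=1+2=3) = 3
mincoin(16) = min(1+mincoin(15)=1+3=4, 1+mincoin(14)=1+3=4, 1+mincoin(13)=1+3=4, 1+mincoin(12)=1+2=3, 1+mincoin(10)=1+2=3) = 3
mincoin(17) = min(1+mincoin(16)=1+3=4, 1+mincoin(15)=1+3=4, 1+mincoin(14)=1+3=4, 1+mincoin(13)=1+3=4, 1+mincoin(11)=1+3=4) = 4
mincoin(18) = min(1+mincoin(17)=1+4=5, 1+mincoin(16)=1+3=4, 1+mincoin(15)=1+3=4, 1+mincoin(14)=1+3=4, 1+mincoin(12)=1+2=3) = 3
mincoin(19) = min(1+mincoin(18)=1+3=4, 1+mincoin(17)=1+4=5, 1+mincoin(16)=1+3=4, 1+mincoin(15)=1+3=4, 1+mincoin(13)=1+3=4) = 4
mincoin(20) = min(1+mincoin(19)=1+4=5, 1+mincoin(18)=1+3=4, 1+mincoin(17)=1+4=5, 1+mincoin(16)=1+3=4, 1+mincoin(14)=1+3=4) = 4
mincoin(21) = min(1+mincoin(20)=1+4=5, 1+mincoin(19)=1+4=5, 1+mincoin(18)=1+3=4, 1+mincoin(17)=1+4=5, 1+mincoin(15)=1+3=4) = 4

4


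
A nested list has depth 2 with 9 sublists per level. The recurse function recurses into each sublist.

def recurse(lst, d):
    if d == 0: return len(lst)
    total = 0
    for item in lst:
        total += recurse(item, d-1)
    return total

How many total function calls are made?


At depth 0 (root): 1 call
At depth 1: each of 1 parents calls recurse on 9 children = 9 calls
At depth 2: each of 9 parents calls recurse on 9 children = 81 calls
Total: 1 + 9 + 81 = 91

91


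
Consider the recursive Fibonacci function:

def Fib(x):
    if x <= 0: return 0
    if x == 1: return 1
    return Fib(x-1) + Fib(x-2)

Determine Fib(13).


Computing Fib(13) bottom-up:
Fib(0) = 0
Fib(1) = 1
Fib(2) = Fib(1) + Fib(0) = 1 + 0 = 1
Fib(3) = Fib(2) + Fib(1) = 1 + 1 = 2
Fib(4) = Fib(3) + Fib(2) = 2 + 1 = 3
Fib(5) = Fib(4) + Fib(3) = 3 + 2 = 5
Fib(6) = Fib(5) + Fib(4) = 5 + 3 = 8
Fib(7) = Fib(6) + Fib(5) = 8 + 5 = 13
Fib(8) = Fib(7) + Fib(6) = 13 + 8 = 21
Fib(9) = Fib(8) + Fib(7) = 21 + 13 = 34
Fib(10) = Fib(9) + Fib(8) = 34 + 21 = 55
Fib(11) = Fib(10) + Fib(9) = 55 + 34 = 89
Fib(12) = Fib(11) + Fib(10) = 89 + 55 = 144
Fib(13) = Fib(12) + Fib(11) = 144 + 89 = 233

233


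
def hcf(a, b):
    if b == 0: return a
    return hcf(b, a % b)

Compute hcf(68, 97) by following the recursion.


hcf(68, 97) = hcf(97, 68)
hcf(97, 68) = hcf(68, 29)
hcf(68, 29) = hcf(29, 10)
hcf(29, 10) = hcf(10, 9)
hcf(10, 9) = hcf(9, 1)
hcf(9, 1) = hcf(1, 0)
hcf(1, 0) = 1  (base case)

1


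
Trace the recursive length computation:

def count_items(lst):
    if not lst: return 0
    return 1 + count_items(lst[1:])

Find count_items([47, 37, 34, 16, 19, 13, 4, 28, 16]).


count_items([47, 37, 34, 16, 19, 13, 4, 28, 16]) = 1 + count_items([37, 34, 16, 19, 13, 4, 28, 16])
count_items([37, 34, 16, 19, 13, 4, 28, 16]) = 1 + count_items([34, 16, 19, 13, 4, 28, 16])
count_items([34, 16, 19, 13, 4, 28, 16]) = 1 + count_items([16, 19, 13, 4, 28, 16])
count_items([16, 19, 13, 4, 28, 16]) = 1 + count_items([19, 13, 4, 28, 16])
count_items([19, 13, 4, 28, 16]) = 1 + count_items([13, 4, 28, 16])
count_items([13, 4, 28, 16]) = 1 + count_items([4, 28, 16])
count_items([4, 28, 16]) = 1 + count_items([28, 16])
count_items([28, 16]) = 1 + count_items([16])
count_items([16]) = 1 + count_items([])
count_items([]) = 0  (base case)
Unwinding: 1 + 1 + 1 + 1 + 1 + 1 + 1 + 1 + 1 + 0 = 9

9


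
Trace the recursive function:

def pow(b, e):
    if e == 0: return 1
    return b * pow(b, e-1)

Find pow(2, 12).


pow(2, 12)
= 2 * pow(2, 11)
= 2 * 2 * pow(2, 10)
= 2 * 2 * 2 * pow(2, 9)
= 2 * 2 * 2 * 2 * pow(2, 8)
= 2 * 2 * 2 * 2 * 2 * pow(2, 7)
= 2 * 2 * 2 * 2 * 2 * 2 * pow(2, 6)
= 2 * 2 * 2 * 2 * 2 * 2 * 2 * pow(2, 5)
= 2 * 2 * 2 * 2 * 2 * 2 * 2 * 2 * pow(2, 4)
= 2 * 2 * 2 * 2 * 2 * 2 * 2 * 2 * 2 * pow(2, 3)
= 2 * 2 * 2 * 2 * 2 * 2 * 2 * 2 * 2 * 2 * pow(2, 2)
= 2 * 2 * 2 * 2 * 2 * 2 * 2 * 2 * 2 * 2 * 2 * pow(2, 1)
= 2 * 2 * 2 * 2 * 2 * 2 * 2 * 2 * 2 * 2 * 2 * 2 * pow(2, 0)
= 2 * 2 * 2 * 2 * 2 * 2 * 2 * 2 * 2 * 2 * 2 * 2 * 1
= 4096

4096


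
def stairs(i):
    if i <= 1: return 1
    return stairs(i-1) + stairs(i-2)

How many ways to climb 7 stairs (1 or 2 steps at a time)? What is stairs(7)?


Building up from base cases:
stairs(0) = 1
stairs(1) = 1
stairs(2) = stairs(1) + stairs(0) = 1 + 1 = 2
stairs(3) = stairs(2) + stairs(1) = 2 + 1 = 3
stairs(4) = stairs(3) + stairs(2) = 3 + 2 = 5
stairs(5) = stairs(4) + stairs(3) = 5 + 3 = 8
stairs(6) = stairs(5) + stairs(4) = 8 + 5 = 13
stairs(7) = stairs(6) + stairs(5) = 13 + 8 = 21

21


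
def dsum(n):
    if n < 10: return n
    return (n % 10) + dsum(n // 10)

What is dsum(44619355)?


dsum(44619355) = 5 + dsum(4461935)
dsum(4461935) = 5 + dsum(446193)
dsum(446193) = 3 + dsum(44619)
dsum(44619) = 9 + dsum(4461)
dsum(4461) = 1 + dsum(446)
dsum(446) = 6 + dsum(44)
dsum(44) = 4 + dsum(4)
dsum(4) = 4  (base case)
Total: 5 + 5 + 3 + 9 + 1 + 6 + 4 + 4 = 37

37


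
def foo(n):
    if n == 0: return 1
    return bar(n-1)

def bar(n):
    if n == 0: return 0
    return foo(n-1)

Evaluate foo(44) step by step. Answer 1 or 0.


foo(44) = bar(43)
bar(43) = foo(42)
foo(42) = bar(41)
bar(41) = foo(40)
foo(40) = bar(39)
bar(39) = foo(38)
foo(38) = bar(37)
bar(37) = foo(36)
foo(36) = bar(35)
bar(35) = foo(34)
foo(34) = bar(33)
bar(33) = foo(32)
foo(32) = bar(31)
bar(31) = foo(30)
foo(30) = bar(29)
bar(29) = foo(28)
foo(28) = bar(27)
bar(27) = foo(26)
foo(26) = bar(25)
bar(25) = foo(24)
foo(24) = bar(23)
bar(23) = foo(22)
foo(22) = bar(21)
bar(21) = foo(20)
foo(20) = bar(19)
bar(19) = foo(18)
foo(18) = bar(17)
bar(17) = foo(16)
foo(16) = bar(15)
bar(15) = foo(14)
foo(14) = bar(13)
bar(13) = foo(12)
foo(12) = bar(11)
bar(11) = foo(10)
foo(10) = bar(9)
bar(9) = foo(8)
foo(8) = bar(7)
bar(7) = foo(6)
foo(6) = bar(5)
bar(5) = foo(4)
foo(4) = bar(3)
bar(3) = foo(2)
foo(2) = bar(1)
bar(1) = foo(0)
foo(0) = 1  (base case)
Result: 1

1


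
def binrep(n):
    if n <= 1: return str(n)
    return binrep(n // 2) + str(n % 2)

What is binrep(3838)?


binrep(3838) = binrep(1919) + '0'
binrep(1919) = binrep(959) + '1'
binrep(959) = binrep(479) + '1'
binrep(479) = binrep(239) + '1'
binrep(239) = binrep(119) + '1'
binrep(119) = binrep(59) + '1'
binrep(59) = binrep(29) + '1'
binrep(29) = binrep(14) + '1'
binrep(14) = binrep(7) + '0'
binrep(7) = binrep(3) + '1'
binrep(3) = binrep(1) + '1'
binrep(1) = '1'  (base case)
Concatenating: '1' + '1' + '1' + '0' + '1' + '1' + '1' + '1' + '1' + '1' + '1' + '0' = '111011111110'

111011111110


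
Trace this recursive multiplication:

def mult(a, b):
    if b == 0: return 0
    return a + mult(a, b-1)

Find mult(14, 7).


mult(14, 7) = 14 + mult(14, 6)
mult(14, 6) = 14 + mult(14, 5)
mult(14, 5) = 14 + mult(14, 4)
mult(14, 4) = 14 + mult(14, 3)
mult(14, 3) = 14 + mult(14, 2)
mult(14, 2) = 14 + mult(14, 1)
mult(14, 1) = 14 + mult(14, 0)
mult(14, 0) = 0  (base case)
Total: 14 + 14 + 14 + 14 + 14 + 14 + 14 + 0 = 98

98


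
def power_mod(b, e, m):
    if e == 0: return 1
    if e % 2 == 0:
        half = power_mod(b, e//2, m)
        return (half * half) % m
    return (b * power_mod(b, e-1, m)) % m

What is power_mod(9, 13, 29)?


power_mod(9, 13, 29): e is odd, compute power_mod(9, 12, 29)
  power_mod(9, 12, 29): e is even, compute power_mod(9, 6, 29)
    power_mod(9, 6, 29): e is even, compute power_mod(9, 3, 29)
      power_mod(9, 3, 29): e is odd, compute power_mod(9, 2, 29)
        power_mod(9, 2, 29): e is even, compute power_mod(9, 1, 29)
          power_mod(9, 1, 29): e is odd, compute power_mod(9, 0, 29)
          power_mod(9, 0, 29) = 1
          (9 * 1) % 29 = 9
        half=9, (9*9) % 29 = 23
      (9 * 23) % 29 = 4
    half=4, (4*4) % 29 = 16
  half=16, (16*16) % 29 = 24
(9 * 24) % 29 = 13

13
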